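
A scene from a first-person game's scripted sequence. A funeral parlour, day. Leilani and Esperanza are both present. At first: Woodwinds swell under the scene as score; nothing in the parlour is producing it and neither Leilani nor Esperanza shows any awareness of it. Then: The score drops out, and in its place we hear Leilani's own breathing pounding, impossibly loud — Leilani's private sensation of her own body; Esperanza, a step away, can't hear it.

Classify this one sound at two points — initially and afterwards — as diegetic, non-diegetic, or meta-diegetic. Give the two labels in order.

non-diegetic, meta-diegetic

Initially: underscore with no in-world source, inaudible to the characters → non-diegetic.
Afterwards: the body sound is Leilani's subjective perception alone — Esperanza can't hear it → meta-diegetic.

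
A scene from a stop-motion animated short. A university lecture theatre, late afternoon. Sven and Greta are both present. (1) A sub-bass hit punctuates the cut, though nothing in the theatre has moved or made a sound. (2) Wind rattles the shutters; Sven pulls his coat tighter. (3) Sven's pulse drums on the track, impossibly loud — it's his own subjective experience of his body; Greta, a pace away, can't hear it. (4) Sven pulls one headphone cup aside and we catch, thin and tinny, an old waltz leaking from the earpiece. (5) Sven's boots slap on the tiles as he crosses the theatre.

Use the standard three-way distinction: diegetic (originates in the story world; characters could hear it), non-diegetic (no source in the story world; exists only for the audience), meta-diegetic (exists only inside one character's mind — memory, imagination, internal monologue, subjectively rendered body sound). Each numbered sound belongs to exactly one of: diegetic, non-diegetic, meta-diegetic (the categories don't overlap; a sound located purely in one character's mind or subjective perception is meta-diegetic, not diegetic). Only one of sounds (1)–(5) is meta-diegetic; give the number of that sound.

3

(1) is non-diegetic: it's a sound-design accent with no in-world source; no one in the scene can hear it.
Sound (2): it's the actual ambient sound of the location, so diegetic.
(3) is meta-diegetic: point-of-audition from inside Sven's body; not a sound in the room.
Sound (4): it's leaking from a physical pair of headphones in the scene, so diegetic.
(5) is diegetic: Sven's footsteps are produced in the story world.
Only (3) is meta-diegetic.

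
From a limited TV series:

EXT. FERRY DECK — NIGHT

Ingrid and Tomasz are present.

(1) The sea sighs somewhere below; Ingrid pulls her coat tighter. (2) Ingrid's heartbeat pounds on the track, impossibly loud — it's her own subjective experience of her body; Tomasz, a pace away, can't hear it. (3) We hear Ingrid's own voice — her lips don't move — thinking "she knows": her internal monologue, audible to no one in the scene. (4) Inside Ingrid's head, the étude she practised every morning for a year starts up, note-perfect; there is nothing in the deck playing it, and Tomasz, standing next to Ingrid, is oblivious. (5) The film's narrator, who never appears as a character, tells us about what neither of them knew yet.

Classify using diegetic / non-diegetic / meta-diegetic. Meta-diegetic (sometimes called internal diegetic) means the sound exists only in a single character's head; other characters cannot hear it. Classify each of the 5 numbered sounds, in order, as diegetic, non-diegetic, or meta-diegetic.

(1) is diegetic: ambient/room sound belonging to the story's physical space.
Sound (2): a subjective body sound — Ingrid's private perception, inaudible to Tomasz, so meta-diegetic.
Sound (3): internal monologue — inside Ingrid's mind, not spoken into the scene, so meta-diegetic.
(4) the music is a memory playing inside Ingrid's mind alone; no real-world source, Tomasz can't hear it → meta-diegetic.
(5) is non-diegetic: external voice-over — not a character, not heard by anyone in the scene.

diegetic, meta-diegetic, meta-diegetic, meta-diegetic, non-diegetic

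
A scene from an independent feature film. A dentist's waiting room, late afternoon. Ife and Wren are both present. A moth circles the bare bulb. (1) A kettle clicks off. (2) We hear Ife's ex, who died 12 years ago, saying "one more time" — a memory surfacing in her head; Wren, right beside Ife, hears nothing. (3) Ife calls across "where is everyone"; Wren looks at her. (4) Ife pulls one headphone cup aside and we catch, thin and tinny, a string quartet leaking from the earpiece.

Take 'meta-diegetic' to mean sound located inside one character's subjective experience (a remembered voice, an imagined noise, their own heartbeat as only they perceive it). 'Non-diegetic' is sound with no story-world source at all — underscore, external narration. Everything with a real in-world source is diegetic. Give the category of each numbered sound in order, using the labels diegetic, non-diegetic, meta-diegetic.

diegetic, meta-diegetic, diegetic, diegetic

Sound (1): an in-world source (a kettle); characters could hear it, so diegetic.
(2) the voice is a memory playing only inside Ife's mind; Wren can't hear it → meta-diegetic.
(3) is diegetic: on-screen dialogue — Ife speaks and Wren is there to hear.
Sound (4): it's leaking from a physical pair of headphones in the scene, so diegetic.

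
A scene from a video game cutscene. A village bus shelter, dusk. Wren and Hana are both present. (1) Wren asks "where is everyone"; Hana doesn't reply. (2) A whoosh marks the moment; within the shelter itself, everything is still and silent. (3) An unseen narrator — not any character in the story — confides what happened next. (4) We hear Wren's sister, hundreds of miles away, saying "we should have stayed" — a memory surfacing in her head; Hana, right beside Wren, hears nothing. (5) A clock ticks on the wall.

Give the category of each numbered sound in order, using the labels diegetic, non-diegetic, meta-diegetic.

diegetic, non-diegetic, non-diegetic, meta-diegetic, diegetic

(1) is diegetic: on-screen dialogue — Wren speaks and Hana is there to hear.
(2) an editorial stinger — it belongs to the cut, not the story world → non-diegetic.
Sound (3): external voice-over — not a character, not heard by anyone in the scene, so non-diegetic.
(4) is meta-diegetic: it's Wren's recollection rendered as sound; the other character can't hear it.
(5) is diegetic: a clock is a real object/event in the scene's world.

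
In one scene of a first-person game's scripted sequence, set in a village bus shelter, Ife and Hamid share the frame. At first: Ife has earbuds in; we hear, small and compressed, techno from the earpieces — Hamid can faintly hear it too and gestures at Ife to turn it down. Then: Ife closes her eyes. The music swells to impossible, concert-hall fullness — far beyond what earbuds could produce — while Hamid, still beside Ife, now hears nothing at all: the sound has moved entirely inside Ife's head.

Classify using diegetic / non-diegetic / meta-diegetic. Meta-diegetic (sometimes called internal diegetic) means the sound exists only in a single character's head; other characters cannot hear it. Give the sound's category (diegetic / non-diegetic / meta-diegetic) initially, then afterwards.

Initially: the earbuds are a physical source both characters can hear → diegetic.
Afterwards: the music now exists only as Ife's subjective experience; Hamid can no longer hear it → meta-diegetic.

diegetic, meta-diegetic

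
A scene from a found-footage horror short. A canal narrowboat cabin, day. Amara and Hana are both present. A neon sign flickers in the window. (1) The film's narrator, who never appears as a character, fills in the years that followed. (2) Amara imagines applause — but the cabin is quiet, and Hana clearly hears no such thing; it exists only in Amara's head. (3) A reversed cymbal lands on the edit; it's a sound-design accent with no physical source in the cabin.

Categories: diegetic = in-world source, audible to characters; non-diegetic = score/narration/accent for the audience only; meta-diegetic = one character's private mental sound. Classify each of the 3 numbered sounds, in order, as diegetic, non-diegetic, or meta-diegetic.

(1) is non-diegetic: the narrator exists outside the story world, addressing only the audience.
Sound (2): Amara alone 'hears' it — an imagined sound, not present in the space, so meta-diegetic.
(3) is non-diegetic: nothing in the scene produces it; it's an accent added for the audience.

non-diegetic, meta-diegetic, non-diegetic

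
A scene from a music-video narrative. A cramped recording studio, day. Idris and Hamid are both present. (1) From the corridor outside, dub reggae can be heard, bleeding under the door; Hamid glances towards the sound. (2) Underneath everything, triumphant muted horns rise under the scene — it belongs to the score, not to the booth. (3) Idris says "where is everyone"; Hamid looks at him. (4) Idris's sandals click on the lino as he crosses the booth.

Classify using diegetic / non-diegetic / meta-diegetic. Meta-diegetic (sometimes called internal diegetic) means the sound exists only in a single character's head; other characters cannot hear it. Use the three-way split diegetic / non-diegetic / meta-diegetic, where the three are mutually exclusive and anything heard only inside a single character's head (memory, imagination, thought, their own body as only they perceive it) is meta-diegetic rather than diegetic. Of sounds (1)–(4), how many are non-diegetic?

1

(1) the music has an off-screen but real-world source and a character hears it → diegetic.
(2) is non-diegetic: score with no on-screen or off-screen source; it exists for the audience alone.
(3) spoken by a character present in the story world → diegetic.
Sound (4): Idris's footsteps are produced in the story world, so diegetic.
Non-diegetic: (2) — that's 1.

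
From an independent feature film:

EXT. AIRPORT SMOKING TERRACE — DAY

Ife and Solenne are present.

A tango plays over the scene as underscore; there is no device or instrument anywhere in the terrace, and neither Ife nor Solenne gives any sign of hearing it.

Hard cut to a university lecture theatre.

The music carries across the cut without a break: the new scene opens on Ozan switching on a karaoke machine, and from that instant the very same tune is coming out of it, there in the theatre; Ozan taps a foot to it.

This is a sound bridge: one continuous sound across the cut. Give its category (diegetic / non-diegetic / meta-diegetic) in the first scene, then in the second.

Scene one: there's no in-world source anywhere and no character hears it — underscore for the audience only → non-diegetic.
Scene two: once Ozan turns on a karaoke machine, the music has a real source in the story world and Ozan reacts to it → diegetic.

non-diegetic, diegetic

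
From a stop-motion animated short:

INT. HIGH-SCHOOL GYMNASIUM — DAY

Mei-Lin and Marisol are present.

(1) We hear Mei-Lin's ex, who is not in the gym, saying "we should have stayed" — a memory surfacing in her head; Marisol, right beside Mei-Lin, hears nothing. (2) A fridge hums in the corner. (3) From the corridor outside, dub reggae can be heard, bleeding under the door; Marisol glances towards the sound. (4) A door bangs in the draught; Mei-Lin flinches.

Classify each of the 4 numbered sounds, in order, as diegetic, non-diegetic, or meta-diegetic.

meta-diegetic, diegetic, diegetic, diegetic

(1) is meta-diegetic: a remembered line, private to Mei-Lin — not present in the room, not audible to Marisol.
Sound (2): it's the actual ambient sound of the location, so diegetic.
(3) off-screen diegetic: the source is out of frame but still in the story's space → diegetic.
(4) is diegetic: the sound comes from a door physically present in the location.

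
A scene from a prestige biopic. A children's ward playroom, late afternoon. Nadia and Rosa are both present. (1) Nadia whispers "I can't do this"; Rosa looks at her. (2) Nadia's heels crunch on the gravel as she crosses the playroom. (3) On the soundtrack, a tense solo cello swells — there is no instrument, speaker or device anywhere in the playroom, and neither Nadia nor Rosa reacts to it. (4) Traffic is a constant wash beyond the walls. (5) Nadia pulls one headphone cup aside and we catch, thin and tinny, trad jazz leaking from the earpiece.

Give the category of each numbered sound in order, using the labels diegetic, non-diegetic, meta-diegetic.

diegetic, diegetic, non-diegetic, diegetic, diegetic

Sound (1): Nadia is a character speaking aloud in the scene, so diegetic.
(2) it's the physical sound of Nadia moving in the space → diegetic.
(3) is non-diegetic: score with no on-screen or off-screen source; it exists for the audience alone.
(4) traffic is part of the location's real environment → diegetic.
(5) the headphones are an on-screen source → diegetic.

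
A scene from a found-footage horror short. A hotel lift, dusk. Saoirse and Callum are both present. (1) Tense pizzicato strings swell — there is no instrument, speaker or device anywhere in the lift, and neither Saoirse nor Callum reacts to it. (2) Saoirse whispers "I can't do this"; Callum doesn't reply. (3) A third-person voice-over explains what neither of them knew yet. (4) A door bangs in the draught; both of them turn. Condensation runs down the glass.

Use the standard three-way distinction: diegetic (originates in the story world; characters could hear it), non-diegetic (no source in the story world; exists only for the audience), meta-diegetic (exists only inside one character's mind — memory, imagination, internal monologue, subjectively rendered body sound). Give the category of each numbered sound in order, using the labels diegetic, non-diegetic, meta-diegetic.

(1) nothing in the lift produces it and the characters don't hear it — pure soundtrack → non-diegetic.
Sound (2): on-screen dialogue — Saoirse speaks and Callum is there to hear, so diegetic.
(3) is non-diegetic: the narrator exists outside the story world, addressing only the audience.
(4) is diegetic: the sound comes from a door physically present in the location.

non-diegetic, diegetic, non-diegetic, diegetic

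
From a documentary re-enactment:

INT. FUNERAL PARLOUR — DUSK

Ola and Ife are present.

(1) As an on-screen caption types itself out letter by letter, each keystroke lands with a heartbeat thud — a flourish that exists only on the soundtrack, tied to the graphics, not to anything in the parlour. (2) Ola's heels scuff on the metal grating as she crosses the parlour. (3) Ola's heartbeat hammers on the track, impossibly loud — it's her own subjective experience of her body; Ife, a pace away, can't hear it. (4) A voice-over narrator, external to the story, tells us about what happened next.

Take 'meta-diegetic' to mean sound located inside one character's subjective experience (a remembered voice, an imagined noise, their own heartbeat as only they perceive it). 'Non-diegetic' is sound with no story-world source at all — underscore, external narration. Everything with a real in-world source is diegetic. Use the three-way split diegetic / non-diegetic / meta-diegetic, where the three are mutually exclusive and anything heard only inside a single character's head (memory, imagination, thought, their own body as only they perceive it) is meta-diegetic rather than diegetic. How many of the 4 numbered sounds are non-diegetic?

(1) the caption isn't part of the story world, so neither is the sound tied to it → non-diegetic.
(2) it's the physical sound of Ola moving in the space → diegetic.
(3) a subjective body sound — Ola's private perception, inaudible to Ife → meta-diegetic.
Sound (4): the narrator exists outside the story world, addressing only the audience, so non-diegetic.
Non-diegetic: (1), (4) — that's 2.

2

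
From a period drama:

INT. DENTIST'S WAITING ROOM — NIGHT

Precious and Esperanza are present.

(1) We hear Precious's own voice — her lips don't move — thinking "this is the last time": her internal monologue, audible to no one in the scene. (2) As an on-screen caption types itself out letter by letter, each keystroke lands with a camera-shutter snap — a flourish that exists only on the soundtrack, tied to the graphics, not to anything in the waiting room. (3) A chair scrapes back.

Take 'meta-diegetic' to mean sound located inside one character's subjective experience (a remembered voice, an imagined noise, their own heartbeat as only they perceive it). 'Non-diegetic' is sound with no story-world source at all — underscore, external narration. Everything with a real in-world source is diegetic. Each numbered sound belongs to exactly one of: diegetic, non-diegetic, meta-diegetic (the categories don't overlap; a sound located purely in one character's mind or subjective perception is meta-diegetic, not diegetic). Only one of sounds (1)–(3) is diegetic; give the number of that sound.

3

(1) is meta-diegetic: internal monologue — inside Precious's mind, not spoken into the scene.
Sound (2): the caption isn't part of the story world, so neither is the sound tied to it, so non-diegetic.
(3) is diegetic: an in-world source (a chair); characters could hear it.
Only (3) is diegetic.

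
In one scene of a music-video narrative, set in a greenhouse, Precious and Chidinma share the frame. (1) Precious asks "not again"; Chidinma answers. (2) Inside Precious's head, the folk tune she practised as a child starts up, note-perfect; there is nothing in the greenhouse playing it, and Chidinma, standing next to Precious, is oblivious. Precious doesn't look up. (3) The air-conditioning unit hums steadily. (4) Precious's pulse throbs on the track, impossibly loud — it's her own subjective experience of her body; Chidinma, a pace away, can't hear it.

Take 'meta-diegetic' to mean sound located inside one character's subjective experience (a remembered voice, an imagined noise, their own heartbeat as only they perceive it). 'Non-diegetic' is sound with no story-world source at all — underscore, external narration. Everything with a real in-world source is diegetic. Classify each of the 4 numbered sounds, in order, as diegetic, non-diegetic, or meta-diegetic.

diegetic, meta-diegetic, diegetic, meta-diegetic

Sound (1): spoken by a character present in the story world, so diegetic.
(2) the music is a memory playing inside Precious's mind alone; no real-world source, Chidinma can't hear it → meta-diegetic.
Sound (3): it's the actual ambient sound of the location, so diegetic.
Sound (4): point-of-audition from inside Precious's body; not a sound in the room, so meta-diegetic.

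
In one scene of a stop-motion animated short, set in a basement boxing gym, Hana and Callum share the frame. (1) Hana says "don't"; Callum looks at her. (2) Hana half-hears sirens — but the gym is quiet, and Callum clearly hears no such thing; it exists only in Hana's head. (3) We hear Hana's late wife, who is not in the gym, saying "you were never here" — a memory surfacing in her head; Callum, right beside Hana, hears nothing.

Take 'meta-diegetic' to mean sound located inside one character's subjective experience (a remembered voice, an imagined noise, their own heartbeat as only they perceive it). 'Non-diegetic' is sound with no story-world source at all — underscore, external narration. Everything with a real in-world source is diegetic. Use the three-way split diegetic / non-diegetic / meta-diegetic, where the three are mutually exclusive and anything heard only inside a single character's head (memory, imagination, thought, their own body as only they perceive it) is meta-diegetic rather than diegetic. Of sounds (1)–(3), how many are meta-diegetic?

2

(1) is diegetic: Hana is a character speaking aloud in the scene.
(2) is meta-diegetic: the sound is imagined by Hana; nothing in the story world is producing it and Callum can't hear it.
(3) is meta-diegetic: a remembered line, private to Hana — not present in the room, not audible to Callum.
So 2 of the 3 are meta-diegetic: (2), (3).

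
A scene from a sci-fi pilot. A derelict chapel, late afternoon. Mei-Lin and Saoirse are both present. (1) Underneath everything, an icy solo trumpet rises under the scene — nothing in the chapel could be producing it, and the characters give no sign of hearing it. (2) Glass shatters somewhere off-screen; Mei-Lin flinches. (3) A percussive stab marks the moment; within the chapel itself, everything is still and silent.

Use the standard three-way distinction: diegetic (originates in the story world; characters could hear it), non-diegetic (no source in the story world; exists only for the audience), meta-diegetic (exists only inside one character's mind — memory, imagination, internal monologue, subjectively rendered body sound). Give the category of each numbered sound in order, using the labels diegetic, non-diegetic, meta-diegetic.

(1) is non-diegetic: it has no source in the story world and no character can hear it — it's underscore.
(2) is diegetic: glass is a real object/event in the scene's world.
Sound (3): an editorial stinger — it belongs to the cut, not the story world, so non-diegetic.

non-diegetic, diegetic, non-diegetic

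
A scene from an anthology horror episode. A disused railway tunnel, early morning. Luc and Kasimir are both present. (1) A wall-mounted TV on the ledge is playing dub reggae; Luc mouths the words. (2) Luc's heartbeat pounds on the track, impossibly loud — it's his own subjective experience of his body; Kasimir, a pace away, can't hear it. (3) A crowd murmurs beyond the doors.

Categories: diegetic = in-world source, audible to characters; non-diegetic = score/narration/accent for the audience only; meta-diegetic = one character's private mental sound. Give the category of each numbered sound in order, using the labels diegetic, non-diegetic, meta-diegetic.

diegetic, meta-diegetic, diegetic

(1) is diegetic: the music comes from an on-screen device that Luc responds to.
Sound (2): it's Luc's internal bodily sensation rendered as sound; only Luc 'hears' it, so meta-diegetic.
Sound (3): a crowd is part of the location's real environment, so diegetic.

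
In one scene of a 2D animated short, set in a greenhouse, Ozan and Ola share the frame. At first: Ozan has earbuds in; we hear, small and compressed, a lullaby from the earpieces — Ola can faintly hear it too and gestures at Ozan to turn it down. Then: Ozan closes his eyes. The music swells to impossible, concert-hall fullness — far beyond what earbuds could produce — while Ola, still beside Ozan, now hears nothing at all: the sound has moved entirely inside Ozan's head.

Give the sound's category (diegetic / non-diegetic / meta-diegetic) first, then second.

diegetic, meta-diegetic

First: the earbuds are a physical source both characters can hear → diegetic.
Second: the music now exists only as Ozan's subjective experience; Ola can no longer hear it → meta-diegetic.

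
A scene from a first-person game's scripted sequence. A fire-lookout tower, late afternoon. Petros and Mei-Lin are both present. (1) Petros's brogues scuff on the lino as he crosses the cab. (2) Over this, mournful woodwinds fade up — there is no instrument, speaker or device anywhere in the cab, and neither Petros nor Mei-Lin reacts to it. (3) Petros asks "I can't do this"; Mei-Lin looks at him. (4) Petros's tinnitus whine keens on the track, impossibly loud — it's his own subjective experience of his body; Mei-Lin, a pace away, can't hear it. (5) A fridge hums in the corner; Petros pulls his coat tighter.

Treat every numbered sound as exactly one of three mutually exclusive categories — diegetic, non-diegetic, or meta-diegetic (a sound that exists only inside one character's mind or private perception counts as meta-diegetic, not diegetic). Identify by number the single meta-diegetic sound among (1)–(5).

(1) it's the physical sound of Petros moving in the space → diegetic.
(2) score with no on-screen or off-screen source; it exists for the audience alone → non-diegetic.
(3) is diegetic: on-screen dialogue — Petros speaks and Mei-Lin is there to hear.
Sound (4): it's Petros's internal bodily sensation rendered as sound; only Petros 'hears' it, so meta-diegetic.
(5) is diegetic: ambient/room sound belonging to the story's physical space.
Only (4) is meta-diegetic.

4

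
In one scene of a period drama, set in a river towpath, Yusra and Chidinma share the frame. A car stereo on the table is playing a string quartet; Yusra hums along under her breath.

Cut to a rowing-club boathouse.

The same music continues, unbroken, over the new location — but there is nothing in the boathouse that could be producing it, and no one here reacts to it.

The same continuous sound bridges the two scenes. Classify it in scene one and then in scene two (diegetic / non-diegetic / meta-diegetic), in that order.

Scene one: a car stereo is an on-screen source and Yusra reacts to it → diegetic.
Scene two: there is no source in the boathouse and no one hears it — it's now underscore → non-diegetic.

diegetic, non-diegetic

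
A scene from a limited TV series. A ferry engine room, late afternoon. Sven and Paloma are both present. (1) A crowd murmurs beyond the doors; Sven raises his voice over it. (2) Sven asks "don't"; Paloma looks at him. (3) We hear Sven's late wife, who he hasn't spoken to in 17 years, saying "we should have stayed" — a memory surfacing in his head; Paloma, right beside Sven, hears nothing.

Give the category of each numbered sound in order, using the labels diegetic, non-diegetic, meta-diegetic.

diegetic, diegetic, meta-diegetic

(1) is diegetic: it's the actual ambient sound of the location.
Sound (2): spoken by a character present in the story world, so diegetic.
(3) a remembered line, private to Sven — not present in the room, not audible to Paloma → meta-diegetic.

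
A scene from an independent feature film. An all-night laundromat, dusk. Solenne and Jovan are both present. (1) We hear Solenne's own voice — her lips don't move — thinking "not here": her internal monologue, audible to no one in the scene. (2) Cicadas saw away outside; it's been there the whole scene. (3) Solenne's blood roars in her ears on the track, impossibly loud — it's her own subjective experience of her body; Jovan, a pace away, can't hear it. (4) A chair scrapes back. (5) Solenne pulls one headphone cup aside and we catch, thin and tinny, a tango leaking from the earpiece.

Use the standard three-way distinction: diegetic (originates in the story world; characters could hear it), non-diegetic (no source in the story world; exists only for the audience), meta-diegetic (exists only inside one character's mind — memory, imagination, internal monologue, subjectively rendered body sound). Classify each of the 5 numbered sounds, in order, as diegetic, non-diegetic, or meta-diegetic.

Sound (1): Solenne's thought-voice: a private mental sound no other character can hear, so meta-diegetic.
(2) is diegetic: it's the actual ambient sound of the location.
(3) is meta-diegetic: point-of-audition from inside Solenne's body; not a sound in the room.
(4) is diegetic: the sound comes from a chair physically present in the location.
(5) the headphones are an on-screen source → diegetic.

meta-diegetic, diegetic, meta-diegetic, diegetic, diegetic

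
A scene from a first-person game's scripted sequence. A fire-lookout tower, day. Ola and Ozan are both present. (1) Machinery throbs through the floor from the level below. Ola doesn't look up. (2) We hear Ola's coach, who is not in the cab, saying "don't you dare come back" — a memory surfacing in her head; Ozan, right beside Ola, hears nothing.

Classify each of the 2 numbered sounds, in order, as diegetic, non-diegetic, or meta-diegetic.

Sound (1): machinery is part of the location's real environment, so diegetic.
Sound (2): it's Ola's recollection rendered as sound; the other character can't hear it, so meta-diegetic.

diegetic, meta-diegetic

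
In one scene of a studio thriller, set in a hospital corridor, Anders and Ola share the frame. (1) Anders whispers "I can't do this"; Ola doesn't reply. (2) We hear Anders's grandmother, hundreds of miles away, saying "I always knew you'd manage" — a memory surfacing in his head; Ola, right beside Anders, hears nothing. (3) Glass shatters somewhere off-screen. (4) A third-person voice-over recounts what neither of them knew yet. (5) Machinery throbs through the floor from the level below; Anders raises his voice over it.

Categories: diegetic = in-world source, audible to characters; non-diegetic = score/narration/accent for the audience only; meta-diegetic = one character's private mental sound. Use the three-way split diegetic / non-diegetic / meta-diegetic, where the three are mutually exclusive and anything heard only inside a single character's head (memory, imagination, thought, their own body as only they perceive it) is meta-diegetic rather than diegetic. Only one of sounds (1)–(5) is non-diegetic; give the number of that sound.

4

(1) Anders is a character speaking aloud in the scene → diegetic.
Sound (2): a remembered line, private to Anders — not present in the room, not audible to Ola, so meta-diegetic.
(3) an in-world source (glass); characters could hear it → diegetic.
Sound (4): external voice-over — not a character, not heard by anyone in the scene, so non-diegetic.
Sound (5): machinery is part of the location's real environment, so diegetic.
Only (4) is non-diegetic.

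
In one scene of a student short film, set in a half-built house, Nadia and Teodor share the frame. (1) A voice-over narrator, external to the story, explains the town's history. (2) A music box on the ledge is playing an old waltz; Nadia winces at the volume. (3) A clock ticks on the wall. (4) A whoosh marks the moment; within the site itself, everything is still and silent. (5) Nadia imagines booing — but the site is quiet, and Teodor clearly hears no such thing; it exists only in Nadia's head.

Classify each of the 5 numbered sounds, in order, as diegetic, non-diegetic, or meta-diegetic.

(1) commentary laid over the scene from outside the fiction → non-diegetic.
(2) the music comes from an on-screen device that Nadia responds to → diegetic.
Sound (3): an in-world source (a clock); characters could hear it, so diegetic.
Sound (4): an editorial stinger — it belongs to the cut, not the story world, so non-diegetic.
(5) is meta-diegetic: the sound is imagined by Nadia; nothing in the story world is producing it and Teodor can't hear it.

non-diegetic, diegetic, diegetic, non-diegetic, meta-diegetic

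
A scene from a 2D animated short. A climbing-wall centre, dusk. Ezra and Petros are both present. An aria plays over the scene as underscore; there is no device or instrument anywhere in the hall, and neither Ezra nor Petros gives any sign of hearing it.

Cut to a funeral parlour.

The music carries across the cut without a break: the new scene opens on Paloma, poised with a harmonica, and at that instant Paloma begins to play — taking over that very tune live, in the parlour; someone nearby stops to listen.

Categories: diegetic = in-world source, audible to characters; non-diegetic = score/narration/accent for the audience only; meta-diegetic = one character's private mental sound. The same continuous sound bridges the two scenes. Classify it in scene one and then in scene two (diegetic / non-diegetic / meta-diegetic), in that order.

Scene one: there's no in-world source anywhere and no character hears it — underscore for the audience only → non-diegetic.
Scene two: from the moment Paloma starts playing, the tune is being performed on a harmonica inside the story world and another character hears it → diegetic.

non-diegetic, diegetic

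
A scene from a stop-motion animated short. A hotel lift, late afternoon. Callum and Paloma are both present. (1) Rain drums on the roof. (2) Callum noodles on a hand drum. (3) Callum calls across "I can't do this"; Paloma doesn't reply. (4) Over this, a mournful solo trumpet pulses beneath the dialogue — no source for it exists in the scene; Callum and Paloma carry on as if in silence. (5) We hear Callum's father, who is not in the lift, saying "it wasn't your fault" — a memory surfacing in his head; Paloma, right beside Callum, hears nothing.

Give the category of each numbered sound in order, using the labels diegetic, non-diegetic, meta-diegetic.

Sound (1): ambient/room sound belonging to the story's physical space, so diegetic.
Sound (2): Callum is producing the music live, in the story world, so diegetic.
(3) is diegetic: spoken by a character present in the story world.
Sound (4): nothing in the lift produces it and the characters don't hear it — pure soundtrack, so non-diegetic.
Sound (5): it's Callum's recollection rendered as sound; the other character can't hear it, so meta-diegetic.

diegetic, diegetic, diegetic, non-diegetic, meta-diegetic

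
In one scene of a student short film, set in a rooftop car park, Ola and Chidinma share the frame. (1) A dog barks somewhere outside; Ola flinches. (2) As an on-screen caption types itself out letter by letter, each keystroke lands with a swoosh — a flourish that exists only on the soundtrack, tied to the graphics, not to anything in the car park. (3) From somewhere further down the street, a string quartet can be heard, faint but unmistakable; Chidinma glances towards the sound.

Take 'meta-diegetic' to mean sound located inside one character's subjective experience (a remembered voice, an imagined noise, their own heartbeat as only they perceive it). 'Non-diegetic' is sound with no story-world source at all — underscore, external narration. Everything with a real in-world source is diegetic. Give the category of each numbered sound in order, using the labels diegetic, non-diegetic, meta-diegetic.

diegetic, non-diegetic, diegetic

Sound (1): a dog is a real object/event in the scene's world, so diegetic.
(2) is non-diegetic: the caption isn't part of the story world, so neither is the sound tied to it.
Sound (3): it's coming from somewhere further down the street — a location within the story world — and Chidinma reacts, so diegetic.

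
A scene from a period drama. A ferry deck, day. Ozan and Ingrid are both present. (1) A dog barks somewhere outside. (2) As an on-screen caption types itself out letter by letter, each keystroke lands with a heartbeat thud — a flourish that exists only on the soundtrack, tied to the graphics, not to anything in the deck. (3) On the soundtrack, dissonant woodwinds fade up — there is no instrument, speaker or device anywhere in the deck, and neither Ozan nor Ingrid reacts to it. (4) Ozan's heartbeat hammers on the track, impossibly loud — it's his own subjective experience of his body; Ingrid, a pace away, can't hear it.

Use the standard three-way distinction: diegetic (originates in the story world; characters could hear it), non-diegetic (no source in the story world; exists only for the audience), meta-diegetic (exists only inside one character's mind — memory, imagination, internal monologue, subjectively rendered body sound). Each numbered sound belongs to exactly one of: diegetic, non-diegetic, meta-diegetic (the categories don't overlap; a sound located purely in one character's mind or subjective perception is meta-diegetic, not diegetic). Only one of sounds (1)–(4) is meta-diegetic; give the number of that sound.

(1) the sound comes from a dog physically present in the location → diegetic.
Sound (2): sound married to a title/caption — outside the diegesis by definition, so non-diegetic.
(3) it has no source in the story world and no character can hear it — it's underscore → non-diegetic.
Sound (4): it's Ozan's internal bodily sensation rendered as sound; only Ozan 'hears' it, so meta-diegetic.
Only (4) is meta-diegetic.

4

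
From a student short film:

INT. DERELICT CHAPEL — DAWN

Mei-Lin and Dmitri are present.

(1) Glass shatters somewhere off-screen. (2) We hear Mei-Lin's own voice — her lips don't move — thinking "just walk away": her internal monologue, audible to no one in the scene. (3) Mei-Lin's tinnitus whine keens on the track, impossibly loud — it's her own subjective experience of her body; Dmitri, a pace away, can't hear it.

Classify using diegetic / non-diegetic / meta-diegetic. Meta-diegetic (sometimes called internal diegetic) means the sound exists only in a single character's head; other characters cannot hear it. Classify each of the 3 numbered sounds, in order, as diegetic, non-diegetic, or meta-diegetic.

diegetic, meta-diegetic, meta-diegetic

(1) an in-world source (glass); characters could hear it → diegetic.
(2) is meta-diegetic: Mei-Lin's thought-voice: a private mental sound no other character can hear.
Sound (3): it's Mei-Lin's internal bodily sensation rendered as sound; only Mei-Lin 'hears' it, so meta-diegetic.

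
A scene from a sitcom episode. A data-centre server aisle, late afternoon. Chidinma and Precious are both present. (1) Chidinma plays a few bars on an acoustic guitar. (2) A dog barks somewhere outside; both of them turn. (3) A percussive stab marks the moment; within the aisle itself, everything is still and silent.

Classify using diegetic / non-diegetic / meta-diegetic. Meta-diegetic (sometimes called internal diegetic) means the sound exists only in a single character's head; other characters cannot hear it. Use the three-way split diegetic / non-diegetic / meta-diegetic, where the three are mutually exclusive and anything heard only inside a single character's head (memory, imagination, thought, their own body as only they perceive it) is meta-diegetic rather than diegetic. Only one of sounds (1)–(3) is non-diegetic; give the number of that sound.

(1) is diegetic: Chidinma is producing the music live, in the story world.
(2) a dog is a real object/event in the scene's world → diegetic.
(3) nothing in the scene produces it; it's an accent added for the audience → non-diegetic.
Only (3) is non-diegetic.

3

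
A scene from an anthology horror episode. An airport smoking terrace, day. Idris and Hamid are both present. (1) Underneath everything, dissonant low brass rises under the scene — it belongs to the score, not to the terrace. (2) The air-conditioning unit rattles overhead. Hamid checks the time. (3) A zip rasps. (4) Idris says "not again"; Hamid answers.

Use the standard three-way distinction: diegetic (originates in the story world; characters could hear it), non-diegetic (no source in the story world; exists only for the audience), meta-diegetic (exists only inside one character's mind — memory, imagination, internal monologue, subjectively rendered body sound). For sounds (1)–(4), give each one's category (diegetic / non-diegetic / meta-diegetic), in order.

(1) is non-diegetic: nothing in the terrace produces it and the characters don't hear it — pure soundtrack.
(2) is diegetic: ambient/room sound belonging to the story's physical space.
(3) an in-world source (a zip); characters could hear it → diegetic.
(4) on-screen dialogue — Idris speaks and Hamid is there to hear → diegetic.

non-diegetic, diegetic, diegetic, diegetic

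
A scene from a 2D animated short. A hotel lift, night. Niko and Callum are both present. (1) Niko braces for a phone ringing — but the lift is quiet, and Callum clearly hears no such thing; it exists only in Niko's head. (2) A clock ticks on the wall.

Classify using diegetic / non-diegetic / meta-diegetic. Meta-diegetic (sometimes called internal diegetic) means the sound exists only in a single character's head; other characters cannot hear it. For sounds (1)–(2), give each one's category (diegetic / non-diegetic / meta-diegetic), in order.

meta-diegetic, diegetic

Sound (1): the sound is imagined by Niko; nothing in the story world is producing it and Callum can't hear it, so meta-diegetic.
(2) a clock is a real object/event in the scene's world → diegetic.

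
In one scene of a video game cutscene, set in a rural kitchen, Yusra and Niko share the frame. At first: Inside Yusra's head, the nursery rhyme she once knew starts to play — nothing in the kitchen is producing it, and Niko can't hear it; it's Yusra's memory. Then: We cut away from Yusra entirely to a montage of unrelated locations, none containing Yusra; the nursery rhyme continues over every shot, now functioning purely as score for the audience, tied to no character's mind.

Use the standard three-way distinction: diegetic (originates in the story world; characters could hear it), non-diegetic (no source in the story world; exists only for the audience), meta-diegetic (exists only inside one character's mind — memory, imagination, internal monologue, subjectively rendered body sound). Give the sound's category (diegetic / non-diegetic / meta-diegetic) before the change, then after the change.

Before the change: the music lives inside Yusra's mind alone; Niko can't hear it → meta-diegetic.
After the change: once it plays over shots Yusra isn't in, detached from any character's subjectivity, it's conventional underscore → non-diegetic.

meta-diegetic, non-diegetic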